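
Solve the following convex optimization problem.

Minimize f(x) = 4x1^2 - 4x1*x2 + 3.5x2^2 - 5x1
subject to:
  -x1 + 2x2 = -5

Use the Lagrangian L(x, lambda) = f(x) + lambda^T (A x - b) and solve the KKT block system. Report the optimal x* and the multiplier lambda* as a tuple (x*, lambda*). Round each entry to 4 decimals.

Form the Lagrangian:
  L(x, lambda) = (1/2) x^T Q x + c^T x + lambda^T (A x - b)
Stationarity (grad_x L = 0): Q x + c + A^T lambda = 0.
Primal feasibility: A x = b.

This gives the KKT block system:
  [ Q   A^T ] [ x     ]   [-c ]
  [ A    0  ] [ lambda ] = [ b ]

Solving the linear system:
  x*      = (0.6522, -2.1739)
  lambda* = (8.913)
  f(x*)   = 20.6522

x* = (0.6522, -2.1739), lambda* = (8.913)


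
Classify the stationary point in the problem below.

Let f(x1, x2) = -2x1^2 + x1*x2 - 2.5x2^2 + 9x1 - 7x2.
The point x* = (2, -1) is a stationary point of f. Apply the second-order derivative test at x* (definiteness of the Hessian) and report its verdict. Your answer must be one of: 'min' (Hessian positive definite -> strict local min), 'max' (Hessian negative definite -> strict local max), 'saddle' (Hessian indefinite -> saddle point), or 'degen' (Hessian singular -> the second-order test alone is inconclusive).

Compute the Hessian H = grad^2 f:
  H = [[-4, 1], [1, -5]]
Verify stationarity: grad f(x*) = H x* + g = (0, 0).
Eigenvalues of H: -5.618, -3.382.
Both eigenvalues < 0, so H is negative definite -> x* is a strict local max.

max


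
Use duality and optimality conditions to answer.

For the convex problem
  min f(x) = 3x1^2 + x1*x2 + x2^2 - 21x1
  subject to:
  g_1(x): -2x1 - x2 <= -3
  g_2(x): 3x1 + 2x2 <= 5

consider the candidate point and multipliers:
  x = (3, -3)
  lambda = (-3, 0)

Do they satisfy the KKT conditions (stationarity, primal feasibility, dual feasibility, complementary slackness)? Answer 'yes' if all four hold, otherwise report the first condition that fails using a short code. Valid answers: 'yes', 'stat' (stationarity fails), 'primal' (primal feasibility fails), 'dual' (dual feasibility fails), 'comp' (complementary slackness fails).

Gradient of f: grad f(x) = Q x + c = (-6, -3)
Constraint values g_i(x) = a_i^T x - b_i:
  g_1((3, -3)) = 0
  g_2((3, -3)) = -2
Stationarity residual: grad f(x) + sum_i lambda_i a_i = (0, 0)
  -> stationarity OK
Primal feasibility (all g_i <= 0): OK
Dual feasibility (all lambda_i >= 0): FAILS
Complementary slackness (lambda_i * g_i(x) = 0 for all i): OK

Verdict: the first failing condition is dual_feasibility -> dual.

dual


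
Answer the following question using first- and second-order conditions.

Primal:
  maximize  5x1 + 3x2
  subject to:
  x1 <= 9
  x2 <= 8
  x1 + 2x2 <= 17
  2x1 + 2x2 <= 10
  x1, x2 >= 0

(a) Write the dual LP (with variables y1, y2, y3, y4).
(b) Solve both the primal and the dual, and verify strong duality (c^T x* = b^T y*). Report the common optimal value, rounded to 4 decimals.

The standard primal-dual pair for 'max c^T x s.t. A x <= b, x >= 0' is:
  Dual:  min b^T y  s.t.  A^T y >= c,  y >= 0.

So the dual LP is:
  minimize  9y1 + 8y2 + 17y3 + 10y4
  subject to:
    y1 + y3 + 2y4 >= 5
    y2 + 2y3 + 2y4 >= 3
    y1, y2, y3, y4 >= 0

Solving the primal: x* = (5, 0).
  primal value c^T x* = 25.
Solving the dual: y* = (0, 0, 0, 2.5).
  dual value b^T y* = 25.
Strong duality: c^T x* = b^T y*. Confirmed.

25


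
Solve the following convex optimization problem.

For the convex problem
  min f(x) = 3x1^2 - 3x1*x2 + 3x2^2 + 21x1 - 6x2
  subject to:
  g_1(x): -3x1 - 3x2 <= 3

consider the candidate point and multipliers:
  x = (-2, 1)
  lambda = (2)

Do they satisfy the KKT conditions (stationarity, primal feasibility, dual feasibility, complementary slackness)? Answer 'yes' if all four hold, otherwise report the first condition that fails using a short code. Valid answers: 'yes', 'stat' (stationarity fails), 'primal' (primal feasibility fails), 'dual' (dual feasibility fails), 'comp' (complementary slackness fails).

Gradient of f: grad f(x) = Q x + c = (6, 6)
Constraint values g_i(x) = a_i^T x - b_i:
  g_1((-2, 1)) = 0
Stationarity residual: grad f(x) + sum_i lambda_i a_i = (0, 0)
  -> stationarity OK
Primal feasibility (all g_i <= 0): OK
Dual feasibility (all lambda_i >= 0): OK
Complementary slackness (lambda_i * g_i(x) = 0 for all i): OK

Verdict: yes, KKT holds.

yes


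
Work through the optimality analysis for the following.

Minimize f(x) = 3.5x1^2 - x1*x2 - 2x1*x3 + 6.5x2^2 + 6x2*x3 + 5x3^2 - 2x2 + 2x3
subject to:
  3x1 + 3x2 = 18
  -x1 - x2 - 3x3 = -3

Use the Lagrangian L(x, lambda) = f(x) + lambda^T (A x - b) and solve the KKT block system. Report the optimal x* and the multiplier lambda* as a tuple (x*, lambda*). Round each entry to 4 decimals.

Form the Lagrangian:
  L(x, lambda) = (1/2) x^T Q x + c^T x + lambda^T (A x - b)
Stationarity (grad_x L = 0): Q x + c + A^T lambda = 0.
Primal feasibility: A x = b.

This gives the KKT block system:
  [ Q   A^T ] [ x     ]   [-c ]
  [ A    0  ] [ lambda ] = [ b ]

Solving the linear system:
  x*      = (3.3636, 2.6364, -1)
  lambda* = (-7.5152, 0.3636)
  f(x*)   = 64.5455

x* = (3.3636, 2.6364, -1), lambda* = (-7.5152, 0.3636)


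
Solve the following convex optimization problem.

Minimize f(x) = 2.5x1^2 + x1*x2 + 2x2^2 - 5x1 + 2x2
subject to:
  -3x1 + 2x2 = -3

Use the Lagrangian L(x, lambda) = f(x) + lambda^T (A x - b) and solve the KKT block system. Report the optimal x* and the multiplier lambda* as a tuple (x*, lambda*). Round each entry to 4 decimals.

Form the Lagrangian:
  L(x, lambda) = (1/2) x^T Q x + c^T x + lambda^T (A x - b)
Stationarity (grad_x L = 0): Q x + c + A^T lambda = 0.
Primal feasibility: A x = b.

This gives the KKT block system:
  [ Q   A^T ] [ x     ]   [-c ]
  [ A    0  ] [ lambda ] = [ b ]

Solving the linear system:
  x*      = (0.7353, -0.3971)
  lambda* = (-0.5735)
  f(x*)   = -3.0956

x* = (0.7353, -0.3971), lambda* = (-0.5735)


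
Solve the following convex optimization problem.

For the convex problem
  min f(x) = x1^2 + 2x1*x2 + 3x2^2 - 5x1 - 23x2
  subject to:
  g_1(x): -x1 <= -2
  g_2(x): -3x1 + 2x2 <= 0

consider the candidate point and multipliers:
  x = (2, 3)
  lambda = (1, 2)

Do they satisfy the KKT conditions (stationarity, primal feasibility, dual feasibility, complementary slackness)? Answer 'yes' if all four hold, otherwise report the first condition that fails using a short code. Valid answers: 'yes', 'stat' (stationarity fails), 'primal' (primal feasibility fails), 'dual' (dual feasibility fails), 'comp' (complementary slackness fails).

Gradient of f: grad f(x) = Q x + c = (5, -1)
Constraint values g_i(x) = a_i^T x - b_i:
  g_1((2, 3)) = 0
  g_2((2, 3)) = 0
Stationarity residual: grad f(x) + sum_i lambda_i a_i = (-2, 3)
  -> stationarity FAILS
Primal feasibility (all g_i <= 0): OK
Dual feasibility (all lambda_i >= 0): OK
Complementary slackness (lambda_i * g_i(x) = 0 for all i): OK

Verdict: the first failing condition is stationarity -> stat.

stat


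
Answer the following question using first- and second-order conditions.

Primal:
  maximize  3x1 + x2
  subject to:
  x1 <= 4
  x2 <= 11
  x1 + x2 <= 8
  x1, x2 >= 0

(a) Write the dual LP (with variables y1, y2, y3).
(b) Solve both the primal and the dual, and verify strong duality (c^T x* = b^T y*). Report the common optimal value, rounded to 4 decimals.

The standard primal-dual pair for 'max c^T x s.t. A x <= b, x >= 0' is:
  Dual:  min b^T y  s.t.  A^T y >= c,  y >= 0.

So the dual LP is:
  minimize  4y1 + 11y2 + 8y3
  subject to:
    y1 + y3 >= 3
    y2 + y3 >= 1
    y1, y2, y3 >= 0

Solving the primal: x* = (4, 4).
  primal value c^T x* = 16.
Solving the dual: y* = (2, 0, 1).
  dual value b^T y* = 16.
Strong duality: c^T x* = b^T y*. Confirmed.

16


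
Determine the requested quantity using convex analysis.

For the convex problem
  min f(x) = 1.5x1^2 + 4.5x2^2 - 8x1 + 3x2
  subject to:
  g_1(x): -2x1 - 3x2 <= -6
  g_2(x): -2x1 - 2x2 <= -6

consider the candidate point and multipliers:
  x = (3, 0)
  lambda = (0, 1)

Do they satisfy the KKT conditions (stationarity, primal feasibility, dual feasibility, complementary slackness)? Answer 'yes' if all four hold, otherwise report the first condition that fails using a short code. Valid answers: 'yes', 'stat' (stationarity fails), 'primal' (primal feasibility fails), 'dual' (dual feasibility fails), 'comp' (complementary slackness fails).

Gradient of f: grad f(x) = Q x + c = (1, 3)
Constraint values g_i(x) = a_i^T x - b_i:
  g_1((3, 0)) = 0
  g_2((3, 0)) = 0
Stationarity residual: grad f(x) + sum_i lambda_i a_i = (-1, 1)
  -> stationarity FAILS
Primal feasibility (all g_i <= 0): OK
Dual feasibility (all lambda_i >= 0): OK
Complementary slackness (lambda_i * g_i(x) = 0 for all i): OK

Verdict: the first failing condition is stationarity -> stat.

stat


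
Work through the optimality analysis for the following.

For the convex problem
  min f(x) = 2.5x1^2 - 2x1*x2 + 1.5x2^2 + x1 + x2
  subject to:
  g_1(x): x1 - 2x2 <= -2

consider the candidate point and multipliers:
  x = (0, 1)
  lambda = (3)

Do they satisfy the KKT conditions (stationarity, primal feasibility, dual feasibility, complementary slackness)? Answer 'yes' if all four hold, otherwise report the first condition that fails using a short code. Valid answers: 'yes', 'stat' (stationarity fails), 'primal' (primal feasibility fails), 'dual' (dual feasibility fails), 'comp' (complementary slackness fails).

Gradient of f: grad f(x) = Q x + c = (-1, 4)
Constraint values g_i(x) = a_i^T x - b_i:
  g_1((0, 1)) = 0
Stationarity residual: grad f(x) + sum_i lambda_i a_i = (2, -2)
  -> stationarity FAILS
Primal feasibility (all g_i <= 0): OK
Dual feasibility (all lambda_i >= 0): OK
Complementary slackness (lambda_i * g_i(x) = 0 for all i): OK

Verdict: the first failing condition is stationarity -> stat.

stat


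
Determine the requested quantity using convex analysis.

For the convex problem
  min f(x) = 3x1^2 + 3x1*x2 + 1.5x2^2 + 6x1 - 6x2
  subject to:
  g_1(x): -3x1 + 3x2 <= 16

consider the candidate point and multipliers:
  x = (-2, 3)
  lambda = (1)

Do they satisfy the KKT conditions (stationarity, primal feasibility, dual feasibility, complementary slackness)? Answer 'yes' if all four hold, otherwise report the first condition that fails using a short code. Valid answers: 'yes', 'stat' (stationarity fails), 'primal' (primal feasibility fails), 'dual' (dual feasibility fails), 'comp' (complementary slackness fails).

Gradient of f: grad f(x) = Q x + c = (3, -3)
Constraint values g_i(x) = a_i^T x - b_i:
  g_1((-2, 3)) = -1
Stationarity residual: grad f(x) + sum_i lambda_i a_i = (0, 0)
  -> stationarity OK
Primal feasibility (all g_i <= 0): OK
Dual feasibility (all lambda_i >= 0): OK
Complementary slackness (lambda_i * g_i(x) = 0 for all i): FAILS

Verdict: the first failing condition is complementary_slackness -> comp.

comp


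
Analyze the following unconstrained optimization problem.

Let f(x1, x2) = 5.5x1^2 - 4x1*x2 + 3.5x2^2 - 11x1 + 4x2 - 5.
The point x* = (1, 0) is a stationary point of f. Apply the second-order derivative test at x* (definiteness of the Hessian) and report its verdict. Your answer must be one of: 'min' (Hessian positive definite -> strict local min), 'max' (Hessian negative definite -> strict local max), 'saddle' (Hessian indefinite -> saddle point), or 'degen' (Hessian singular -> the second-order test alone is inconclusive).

Compute the Hessian H = grad^2 f:
  H = [[11, -4], [-4, 7]]
Verify stationarity: grad f(x*) = H x* + g = (0, 0).
Eigenvalues of H: 4.5279, 13.4721.
Both eigenvalues > 0, so H is positive definite -> x* is a strict local min.

min


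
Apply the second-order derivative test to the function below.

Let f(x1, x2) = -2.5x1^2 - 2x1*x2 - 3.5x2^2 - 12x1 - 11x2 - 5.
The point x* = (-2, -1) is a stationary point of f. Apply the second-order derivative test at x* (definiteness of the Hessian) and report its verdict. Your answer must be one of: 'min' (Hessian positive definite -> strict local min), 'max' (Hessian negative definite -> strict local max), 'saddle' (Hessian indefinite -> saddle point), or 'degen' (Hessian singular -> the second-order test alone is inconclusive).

Compute the Hessian H = grad^2 f:
  H = [[-5, -2], [-2, -7]]
Verify stationarity: grad f(x*) = H x* + g = (0, 0).
Eigenvalues of H: -8.2361, -3.7639.
Both eigenvalues < 0, so H is negative definite -> x* is a strict local max.

max


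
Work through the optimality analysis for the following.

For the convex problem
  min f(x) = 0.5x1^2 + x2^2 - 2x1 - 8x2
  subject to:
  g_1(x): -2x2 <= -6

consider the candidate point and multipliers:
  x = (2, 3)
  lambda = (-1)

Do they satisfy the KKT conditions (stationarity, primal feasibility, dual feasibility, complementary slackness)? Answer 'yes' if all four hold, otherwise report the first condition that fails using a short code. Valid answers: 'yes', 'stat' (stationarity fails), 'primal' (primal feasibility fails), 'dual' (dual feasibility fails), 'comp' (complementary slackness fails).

Gradient of f: grad f(x) = Q x + c = (0, -2)
Constraint values g_i(x) = a_i^T x - b_i:
  g_1((2, 3)) = 0
Stationarity residual: grad f(x) + sum_i lambda_i a_i = (0, 0)
  -> stationarity OK
Primal feasibility (all g_i <= 0): OK
Dual feasibility (all lambda_i >= 0): FAILS
Complementary slackness (lambda_i * g_i(x) = 0 for all i): OK

Verdict: the first failing condition is dual_feasibility -> dual.

dual


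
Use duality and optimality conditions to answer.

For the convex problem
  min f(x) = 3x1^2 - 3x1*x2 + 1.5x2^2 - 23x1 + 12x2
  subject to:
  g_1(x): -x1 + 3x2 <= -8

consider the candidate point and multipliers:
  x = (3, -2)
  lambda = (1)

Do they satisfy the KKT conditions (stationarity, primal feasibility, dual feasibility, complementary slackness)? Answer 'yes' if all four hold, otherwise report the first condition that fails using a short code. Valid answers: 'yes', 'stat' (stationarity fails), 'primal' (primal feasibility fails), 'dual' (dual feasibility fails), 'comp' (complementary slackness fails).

Gradient of f: grad f(x) = Q x + c = (1, -3)
Constraint values g_i(x) = a_i^T x - b_i:
  g_1((3, -2)) = -1
Stationarity residual: grad f(x) + sum_i lambda_i a_i = (0, 0)
  -> stationarity OK
Primal feasibility (all g_i <= 0): OK
Dual feasibility (all lambda_i >= 0): OK
Complementary slackness (lambda_i * g_i(x) = 0 for all i): FAILS

Verdict: the first failing condition is complementary_slackness -> comp.

comp


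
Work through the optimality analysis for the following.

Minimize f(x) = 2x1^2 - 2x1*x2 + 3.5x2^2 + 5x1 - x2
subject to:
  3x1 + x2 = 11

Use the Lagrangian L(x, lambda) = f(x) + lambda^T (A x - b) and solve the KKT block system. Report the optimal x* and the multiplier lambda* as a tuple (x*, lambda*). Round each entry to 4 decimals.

Form the Lagrangian:
  L(x, lambda) = (1/2) x^T Q x + c^T x + lambda^T (A x - b)
Stationarity (grad_x L = 0): Q x + c + A^T lambda = 0.
Primal feasibility: A x = b.

This gives the KKT block system:
  [ Q   A^T ] [ x     ]   [-c ]
  [ A    0  ] [ lambda ] = [ b ]

Solving the linear system:
  x*      = (3.1013, 1.6962)
  lambda* = (-4.6709)
  f(x*)   = 32.5949

x* = (3.1013, 1.6962), lambda* = (-4.6709)


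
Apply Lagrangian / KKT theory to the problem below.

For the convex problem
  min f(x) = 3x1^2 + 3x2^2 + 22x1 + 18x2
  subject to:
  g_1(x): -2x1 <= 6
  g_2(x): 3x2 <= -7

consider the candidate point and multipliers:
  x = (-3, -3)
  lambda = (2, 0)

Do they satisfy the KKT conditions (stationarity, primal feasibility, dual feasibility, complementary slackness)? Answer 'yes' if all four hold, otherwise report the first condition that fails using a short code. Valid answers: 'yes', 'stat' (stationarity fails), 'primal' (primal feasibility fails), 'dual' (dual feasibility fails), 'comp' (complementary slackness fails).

Gradient of f: grad f(x) = Q x + c = (4, 0)
Constraint values g_i(x) = a_i^T x - b_i:
  g_1((-3, -3)) = 0
  g_2((-3, -3)) = -2
Stationarity residual: grad f(x) + sum_i lambda_i a_i = (0, 0)
  -> stationarity OK
Primal feasibility (all g_i <= 0): OK
Dual feasibility (all lambda_i >= 0): OK
Complementary slackness (lambda_i * g_i(x) = 0 for all i): OK

Verdict: yes, KKT holds.

yes


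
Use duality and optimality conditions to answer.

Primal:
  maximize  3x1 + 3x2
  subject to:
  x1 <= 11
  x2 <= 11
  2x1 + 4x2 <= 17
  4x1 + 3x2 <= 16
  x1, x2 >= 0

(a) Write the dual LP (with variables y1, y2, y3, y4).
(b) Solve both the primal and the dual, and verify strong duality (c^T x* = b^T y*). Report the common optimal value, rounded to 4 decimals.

The standard primal-dual pair for 'max c^T x s.t. A x <= b, x >= 0' is:
  Dual:  min b^T y  s.t.  A^T y >= c,  y >= 0.

So the dual LP is:
  minimize  11y1 + 11y2 + 17y3 + 16y4
  subject to:
    y1 + 2y3 + 4y4 >= 3
    y2 + 4y3 + 3y4 >= 3
    y1, y2, y3, y4 >= 0

Solving the primal: x* = (1.3, 3.6).
  primal value c^T x* = 14.7.
Solving the dual: y* = (0, 0, 0.3, 0.6).
  dual value b^T y* = 14.7.
Strong duality: c^T x* = b^T y*. Confirmed.

14.7


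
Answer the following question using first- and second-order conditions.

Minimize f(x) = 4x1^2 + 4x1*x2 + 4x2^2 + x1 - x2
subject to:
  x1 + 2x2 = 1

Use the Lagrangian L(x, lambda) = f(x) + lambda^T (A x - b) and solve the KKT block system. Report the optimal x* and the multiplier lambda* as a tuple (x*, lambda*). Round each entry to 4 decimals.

Form the Lagrangian:
  L(x, lambda) = (1/2) x^T Q x + c^T x + lambda^T (A x - b)
Stationarity (grad_x L = 0): Q x + c + A^T lambda = 0.
Primal feasibility: A x = b.

This gives the KKT block system:
  [ Q   A^T ] [ x     ]   [-c ]
  [ A    0  ] [ lambda ] = [ b ]

Solving the linear system:
  x*      = (-0.25, 0.625)
  lambda* = (-1.5)
  f(x*)   = 0.3125

x* = (-0.25, 0.625), lambda* = (-1.5)


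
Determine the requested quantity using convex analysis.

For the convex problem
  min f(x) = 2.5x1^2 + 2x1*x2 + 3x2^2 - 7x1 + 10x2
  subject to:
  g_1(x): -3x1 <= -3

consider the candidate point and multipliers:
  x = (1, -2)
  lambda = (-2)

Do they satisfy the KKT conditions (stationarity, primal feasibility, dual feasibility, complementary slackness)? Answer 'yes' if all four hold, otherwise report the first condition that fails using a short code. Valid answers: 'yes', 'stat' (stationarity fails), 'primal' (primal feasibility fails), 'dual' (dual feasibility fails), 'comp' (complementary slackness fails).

Gradient of f: grad f(x) = Q x + c = (-6, 0)
Constraint values g_i(x) = a_i^T x - b_i:
  g_1((1, -2)) = 0
Stationarity residual: grad f(x) + sum_i lambda_i a_i = (0, 0)
  -> stationarity OK
Primal feasibility (all g_i <= 0): OK
Dual feasibility (all lambda_i >= 0): FAILS
Complementary slackness (lambda_i * g_i(x) = 0 for all i): OK

Verdict: the first failing condition is dual_feasibility -> dual.

dual


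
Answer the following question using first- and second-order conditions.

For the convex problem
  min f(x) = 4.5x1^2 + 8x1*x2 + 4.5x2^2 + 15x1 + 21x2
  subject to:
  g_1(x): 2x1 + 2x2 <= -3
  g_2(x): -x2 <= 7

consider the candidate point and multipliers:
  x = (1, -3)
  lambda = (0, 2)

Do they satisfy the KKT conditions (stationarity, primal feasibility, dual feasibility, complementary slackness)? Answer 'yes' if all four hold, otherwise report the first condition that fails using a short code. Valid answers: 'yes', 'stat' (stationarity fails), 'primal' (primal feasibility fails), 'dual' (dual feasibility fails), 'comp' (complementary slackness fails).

Gradient of f: grad f(x) = Q x + c = (0, 2)
Constraint values g_i(x) = a_i^T x - b_i:
  g_1((1, -3)) = -1
  g_2((1, -3)) = -4
Stationarity residual: grad f(x) + sum_i lambda_i a_i = (0, 0)
  -> stationarity OK
Primal feasibility (all g_i <= 0): OK
Dual feasibility (all lambda_i >= 0): OK
Complementary slackness (lambda_i * g_i(x) = 0 for all i): FAILS

Verdict: the first failing condition is complementary_slackness -> comp.

comp


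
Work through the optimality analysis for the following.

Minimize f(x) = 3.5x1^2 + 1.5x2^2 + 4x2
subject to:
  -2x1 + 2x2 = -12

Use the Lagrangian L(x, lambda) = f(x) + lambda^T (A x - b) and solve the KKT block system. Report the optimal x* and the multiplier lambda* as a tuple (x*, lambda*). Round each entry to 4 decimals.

Form the Lagrangian:
  L(x, lambda) = (1/2) x^T Q x + c^T x + lambda^T (A x - b)
Stationarity (grad_x L = 0): Q x + c + A^T lambda = 0.
Primal feasibility: A x = b.

This gives the KKT block system:
  [ Q   A^T ] [ x     ]   [-c ]
  [ A    0  ] [ lambda ] = [ b ]

Solving the linear system:
  x*      = (1.4, -4.6)
  lambda* = (4.9)
  f(x*)   = 20.2

x* = (1.4, -4.6), lambda* = (4.9)


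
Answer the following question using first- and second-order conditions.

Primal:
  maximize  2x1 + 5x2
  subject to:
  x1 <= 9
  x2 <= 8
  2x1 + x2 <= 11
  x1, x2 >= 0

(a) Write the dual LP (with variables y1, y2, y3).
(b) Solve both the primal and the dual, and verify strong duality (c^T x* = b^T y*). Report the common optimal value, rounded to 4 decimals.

The standard primal-dual pair for 'max c^T x s.t. A x <= b, x >= 0' is:
  Dual:  min b^T y  s.t.  A^T y >= c,  y >= 0.

So the dual LP is:
  minimize  9y1 + 8y2 + 11y3
  subject to:
    y1 + 2y3 >= 2
    y2 + y3 >= 5
    y1, y2, y3 >= 0

Solving the primal: x* = (1.5, 8).
  primal value c^T x* = 43.
Solving the dual: y* = (0, 4, 1).
  dual value b^T y* = 43.
Strong duality: c^T x* = b^T y*. Confirmed.

43


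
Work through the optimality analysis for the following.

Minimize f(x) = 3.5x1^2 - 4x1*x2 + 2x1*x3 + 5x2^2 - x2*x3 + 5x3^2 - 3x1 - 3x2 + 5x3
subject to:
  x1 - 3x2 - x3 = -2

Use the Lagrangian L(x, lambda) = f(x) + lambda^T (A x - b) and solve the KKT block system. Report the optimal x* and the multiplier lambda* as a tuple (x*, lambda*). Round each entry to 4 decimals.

Form the Lagrangian:
  L(x, lambda) = (1/2) x^T Q x + c^T x + lambda^T (A x - b)
Stationarity (grad_x L = 0): Q x + c + A^T lambda = 0.
Primal feasibility: A x = b.

This gives the KKT block system:
  [ Q   A^T ] [ x     ]   [-c ]
  [ A    0  ] [ lambda ] = [ b ]

Solving the linear system:
  x*      = (0.9615, 1.1266, -0.4183)
  lambda* = (1.6128)
  f(x*)   = -2.5651

x* = (0.9615, 1.1266, -0.4183), lambda* = (1.6128)


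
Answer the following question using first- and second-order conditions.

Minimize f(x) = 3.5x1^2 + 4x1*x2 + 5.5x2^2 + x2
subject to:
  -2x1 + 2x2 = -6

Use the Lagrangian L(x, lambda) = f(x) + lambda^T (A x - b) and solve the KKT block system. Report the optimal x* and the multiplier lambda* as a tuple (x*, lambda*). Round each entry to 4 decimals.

Form the Lagrangian:
  L(x, lambda) = (1/2) x^T Q x + c^T x + lambda^T (A x - b)
Stationarity (grad_x L = 0): Q x + c + A^T lambda = 0.
Primal feasibility: A x = b.

This gives the KKT block system:
  [ Q   A^T ] [ x     ]   [-c ]
  [ A    0  ] [ lambda ] = [ b ]

Solving the linear system:
  x*      = (1.6923, -1.3077)
  lambda* = (3.3077)
  f(x*)   = 9.2692

x* = (1.6923, -1.3077), lambda* = (3.3077)


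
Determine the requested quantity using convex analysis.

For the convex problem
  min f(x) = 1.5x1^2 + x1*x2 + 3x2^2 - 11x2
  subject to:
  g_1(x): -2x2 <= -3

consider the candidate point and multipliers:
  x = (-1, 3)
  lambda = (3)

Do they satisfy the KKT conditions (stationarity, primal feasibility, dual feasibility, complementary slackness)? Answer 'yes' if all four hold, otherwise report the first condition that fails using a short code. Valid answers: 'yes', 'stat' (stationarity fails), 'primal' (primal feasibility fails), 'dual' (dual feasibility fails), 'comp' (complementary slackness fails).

Gradient of f: grad f(x) = Q x + c = (0, 6)
Constraint values g_i(x) = a_i^T x - b_i:
  g_1((-1, 3)) = -3
Stationarity residual: grad f(x) + sum_i lambda_i a_i = (0, 0)
  -> stationarity OK
Primal feasibility (all g_i <= 0): OK
Dual feasibility (all lambda_i >= 0): OK
Complementary slackness (lambda_i * g_i(x) = 0 for all i): FAILS

Verdict: the first failing condition is complementary_slackness -> comp.

comp


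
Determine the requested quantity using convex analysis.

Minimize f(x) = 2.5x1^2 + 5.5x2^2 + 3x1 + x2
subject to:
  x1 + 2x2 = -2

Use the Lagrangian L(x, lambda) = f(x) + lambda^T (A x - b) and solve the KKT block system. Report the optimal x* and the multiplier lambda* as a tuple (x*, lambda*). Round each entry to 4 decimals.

Form the Lagrangian:
  L(x, lambda) = (1/2) x^T Q x + c^T x + lambda^T (A x - b)
Stationarity (grad_x L = 0): Q x + c + A^T lambda = 0.
Primal feasibility: A x = b.

This gives the KKT block system:
  [ Q   A^T ] [ x     ]   [-c ]
  [ A    0  ] [ lambda ] = [ b ]

Solving the linear system:
  x*      = (-1.0323, -0.4839)
  lambda* = (2.1613)
  f(x*)   = 0.371

x* = (-1.0323, -0.4839), lambda* = (2.1613)


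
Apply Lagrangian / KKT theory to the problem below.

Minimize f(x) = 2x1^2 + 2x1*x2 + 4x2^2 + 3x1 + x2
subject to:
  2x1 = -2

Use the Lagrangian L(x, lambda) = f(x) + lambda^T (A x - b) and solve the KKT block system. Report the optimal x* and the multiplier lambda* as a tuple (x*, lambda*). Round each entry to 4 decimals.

Form the Lagrangian:
  L(x, lambda) = (1/2) x^T Q x + c^T x + lambda^T (A x - b)
Stationarity (grad_x L = 0): Q x + c + A^T lambda = 0.
Primal feasibility: A x = b.

This gives the KKT block system:
  [ Q   A^T ] [ x     ]   [-c ]
  [ A    0  ] [ lambda ] = [ b ]

Solving the linear system:
  x*      = (-1, 0.125)
  lambda* = (0.375)
  f(x*)   = -1.0625

x* = (-1, 0.125), lambda* = (0.375)


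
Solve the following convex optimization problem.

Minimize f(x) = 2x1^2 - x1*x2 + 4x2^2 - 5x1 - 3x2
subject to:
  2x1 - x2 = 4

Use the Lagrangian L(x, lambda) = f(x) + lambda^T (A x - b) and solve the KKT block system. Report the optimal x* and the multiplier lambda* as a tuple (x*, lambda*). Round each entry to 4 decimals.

Form the Lagrangian:
  L(x, lambda) = (1/2) x^T Q x + c^T x + lambda^T (A x - b)
Stationarity (grad_x L = 0): Q x + c + A^T lambda = 0.
Primal feasibility: A x = b.

This gives the KKT block system:
  [ Q   A^T ] [ x     ]   [-c ]
  [ A    0  ] [ lambda ] = [ b ]

Solving the linear system:
  x*      = (2.2188, 0.4375)
  lambda* = (-1.7188)
  f(x*)   = -2.7656

x* = (2.2188, 0.4375), lambda* = (-1.7188)


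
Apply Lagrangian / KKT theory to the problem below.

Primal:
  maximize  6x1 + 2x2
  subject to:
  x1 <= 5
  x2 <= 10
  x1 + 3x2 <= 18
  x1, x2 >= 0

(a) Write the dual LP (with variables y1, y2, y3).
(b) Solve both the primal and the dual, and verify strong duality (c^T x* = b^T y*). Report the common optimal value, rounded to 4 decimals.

The standard primal-dual pair for 'max c^T x s.t. A x <= b, x >= 0' is:
  Dual:  min b^T y  s.t.  A^T y >= c,  y >= 0.

So the dual LP is:
  minimize  5y1 + 10y2 + 18y3
  subject to:
    y1 + y3 >= 6
    y2 + 3y3 >= 2
    y1, y2, y3 >= 0

Solving the primal: x* = (5, 4.3333).
  primal value c^T x* = 38.6667.
Solving the dual: y* = (5.3333, 0, 0.6667).
  dual value b^T y* = 38.6667.
Strong duality: c^T x* = b^T y*. Confirmed.

38.6667


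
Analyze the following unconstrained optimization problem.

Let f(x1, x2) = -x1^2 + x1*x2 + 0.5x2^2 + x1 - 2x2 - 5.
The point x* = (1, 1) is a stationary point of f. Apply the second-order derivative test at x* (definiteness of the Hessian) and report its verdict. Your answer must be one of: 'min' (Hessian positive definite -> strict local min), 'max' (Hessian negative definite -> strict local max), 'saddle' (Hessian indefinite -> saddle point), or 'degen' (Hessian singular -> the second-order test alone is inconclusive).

Compute the Hessian H = grad^2 f:
  H = [[-2, 1], [1, 1]]
Verify stationarity: grad f(x*) = H x* + g = (0, 0).
Eigenvalues of H: -2.3028, 1.3028.
Eigenvalues have mixed signs, so H is indefinite -> x* is a saddle point.

saddle


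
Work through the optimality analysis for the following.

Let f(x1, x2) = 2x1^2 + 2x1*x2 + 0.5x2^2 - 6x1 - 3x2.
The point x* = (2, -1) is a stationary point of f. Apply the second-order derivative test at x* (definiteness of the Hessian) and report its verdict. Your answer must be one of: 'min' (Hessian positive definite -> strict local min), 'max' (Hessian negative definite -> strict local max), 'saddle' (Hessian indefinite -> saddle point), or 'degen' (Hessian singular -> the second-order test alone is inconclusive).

Compute the Hessian H = grad^2 f:
  H = [[4, 2], [2, 1]]
Verify stationarity: grad f(x*) = H x* + g = (0, 0).
Eigenvalues of H: 0, 5.
H has a zero eigenvalue (singular; positive semidefinite but not definite), so H is neither positive definite, negative definite, nor indefinite. The second-order test alone is inconclusive -> degen.
(Indeed, f is constant along the null direction of H through x*, so x* is not a strict local extremum.)

degen


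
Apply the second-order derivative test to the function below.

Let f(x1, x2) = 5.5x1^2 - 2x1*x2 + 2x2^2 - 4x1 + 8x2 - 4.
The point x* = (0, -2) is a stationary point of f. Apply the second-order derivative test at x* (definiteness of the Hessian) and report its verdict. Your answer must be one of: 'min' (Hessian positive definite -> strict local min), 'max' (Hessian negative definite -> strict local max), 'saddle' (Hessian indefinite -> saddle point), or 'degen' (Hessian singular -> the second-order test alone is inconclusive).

Compute the Hessian H = grad^2 f:
  H = [[11, -2], [-2, 4]]
Verify stationarity: grad f(x*) = H x* + g = (0, 0).
Eigenvalues of H: 3.4689, 11.5311.
Both eigenvalues > 0, so H is positive definite -> x* is a strict local min.

min


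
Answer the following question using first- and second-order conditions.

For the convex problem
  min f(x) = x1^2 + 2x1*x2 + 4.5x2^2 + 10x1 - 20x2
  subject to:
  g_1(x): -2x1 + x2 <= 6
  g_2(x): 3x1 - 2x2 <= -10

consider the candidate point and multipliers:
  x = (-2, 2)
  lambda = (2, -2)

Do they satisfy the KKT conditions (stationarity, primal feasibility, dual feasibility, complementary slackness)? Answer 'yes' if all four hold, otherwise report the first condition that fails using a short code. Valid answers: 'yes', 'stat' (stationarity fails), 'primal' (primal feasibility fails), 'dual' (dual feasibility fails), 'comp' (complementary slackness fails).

Gradient of f: grad f(x) = Q x + c = (10, -6)
Constraint values g_i(x) = a_i^T x - b_i:
  g_1((-2, 2)) = 0
  g_2((-2, 2)) = 0
Stationarity residual: grad f(x) + sum_i lambda_i a_i = (0, 0)
  -> stationarity OK
Primal feasibility (all g_i <= 0): OK
Dual feasibility (all lambda_i >= 0): FAILS
Complementary slackness (lambda_i * g_i(x) = 0 for all i): OK

Verdict: the first failing condition is dual_feasibility -> dual.

dual


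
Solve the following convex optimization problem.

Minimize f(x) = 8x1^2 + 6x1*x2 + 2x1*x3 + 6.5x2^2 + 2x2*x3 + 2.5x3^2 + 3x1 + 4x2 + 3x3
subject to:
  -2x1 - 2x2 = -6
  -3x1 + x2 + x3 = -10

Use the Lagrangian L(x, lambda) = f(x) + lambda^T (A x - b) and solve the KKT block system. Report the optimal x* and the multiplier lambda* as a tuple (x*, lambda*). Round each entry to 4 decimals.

Form the Lagrangian:
  L(x, lambda) = (1/2) x^T Q x + c^T x + lambda^T (A x - b)
Stationarity (grad_x L = 0): Q x + c + A^T lambda = 0.
Primal feasibility: A x = b.

This gives the KKT block system:
  [ Q   A^T ] [ x     ]   [-c ]
  [ A    0  ] [ lambda ] = [ b ]

Solving the linear system:
  x*      = (2.5361, 0.4639, -2.8557)
  lambda* = (12.4072, 5.2784)
  f(x*)   = 64.0619

x* = (2.5361, 0.4639, -2.8557), lambda* = (12.4072, 5.2784)


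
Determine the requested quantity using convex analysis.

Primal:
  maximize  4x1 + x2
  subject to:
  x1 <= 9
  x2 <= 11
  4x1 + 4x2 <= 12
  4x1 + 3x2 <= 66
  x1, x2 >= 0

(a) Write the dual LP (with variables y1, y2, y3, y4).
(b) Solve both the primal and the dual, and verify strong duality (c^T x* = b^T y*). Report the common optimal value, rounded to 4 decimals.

The standard primal-dual pair for 'max c^T x s.t. A x <= b, x >= 0' is:
  Dual:  min b^T y  s.t.  A^T y >= c,  y >= 0.

So the dual LP is:
  minimize  9y1 + 11y2 + 12y3 + 66y4
  subject to:
    y1 + 4y3 + 4y4 >= 4
    y2 + 4y3 + 3y4 >= 1
    y1, y2, y3, y4 >= 0

Solving the primal: x* = (3, 0).
  primal value c^T x* = 12.
Solving the dual: y* = (0, 0, 1, 0).
  dual value b^T y* = 12.
Strong duality: c^T x* = b^T y*. Confirmed.

12


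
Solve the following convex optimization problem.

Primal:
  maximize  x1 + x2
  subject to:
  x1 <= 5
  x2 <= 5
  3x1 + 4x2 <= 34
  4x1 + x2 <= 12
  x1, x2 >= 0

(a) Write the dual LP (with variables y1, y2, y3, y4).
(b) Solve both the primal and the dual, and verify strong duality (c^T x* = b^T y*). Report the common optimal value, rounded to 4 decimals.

The standard primal-dual pair for 'max c^T x s.t. A x <= b, x >= 0' is:
  Dual:  min b^T y  s.t.  A^T y >= c,  y >= 0.

So the dual LP is:
  minimize  5y1 + 5y2 + 34y3 + 12y4
  subject to:
    y1 + 3y3 + 4y4 >= 1
    y2 + 4y3 + y4 >= 1
    y1, y2, y3, y4 >= 0

Solving the primal: x* = (1.75, 5).
  primal value c^T x* = 6.75.
Solving the dual: y* = (0, 0.75, 0, 0.25).
  dual value b^T y* = 6.75.
Strong duality: c^T x* = b^T y*. Confirmed.

6.75


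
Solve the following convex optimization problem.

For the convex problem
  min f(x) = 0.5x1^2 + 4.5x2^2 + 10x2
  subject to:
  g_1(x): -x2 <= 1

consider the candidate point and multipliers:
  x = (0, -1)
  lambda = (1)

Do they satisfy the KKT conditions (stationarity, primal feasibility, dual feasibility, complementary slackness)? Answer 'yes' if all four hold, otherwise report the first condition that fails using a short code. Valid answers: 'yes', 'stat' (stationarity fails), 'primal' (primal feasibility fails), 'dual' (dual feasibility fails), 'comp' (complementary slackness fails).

Gradient of f: grad f(x) = Q x + c = (0, 1)
Constraint values g_i(x) = a_i^T x - b_i:
  g_1((0, -1)) = 0
Stationarity residual: grad f(x) + sum_i lambda_i a_i = (0, 0)
  -> stationarity OK
Primal feasibility (all g_i <= 0): OK
Dual feasibility (all lambda_i >= 0): OK
Complementary slackness (lambda_i * g_i(x) = 0 for all i): OK

Verdict: yes, KKT holds.

yes


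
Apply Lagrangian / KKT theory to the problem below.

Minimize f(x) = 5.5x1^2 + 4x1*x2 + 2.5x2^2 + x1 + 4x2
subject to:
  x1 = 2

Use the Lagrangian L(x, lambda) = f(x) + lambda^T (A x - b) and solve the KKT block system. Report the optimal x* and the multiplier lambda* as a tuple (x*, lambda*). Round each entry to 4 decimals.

Form the Lagrangian:
  L(x, lambda) = (1/2) x^T Q x + c^T x + lambda^T (A x - b)
Stationarity (grad_x L = 0): Q x + c + A^T lambda = 0.
Primal feasibility: A x = b.

This gives the KKT block system:
  [ Q   A^T ] [ x     ]   [-c ]
  [ A    0  ] [ lambda ] = [ b ]

Solving the linear system:
  x*      = (2, -2.4)
  lambda* = (-13.4)
  f(x*)   = 9.6

x* = (2, -2.4), lambda* = (-13.4)


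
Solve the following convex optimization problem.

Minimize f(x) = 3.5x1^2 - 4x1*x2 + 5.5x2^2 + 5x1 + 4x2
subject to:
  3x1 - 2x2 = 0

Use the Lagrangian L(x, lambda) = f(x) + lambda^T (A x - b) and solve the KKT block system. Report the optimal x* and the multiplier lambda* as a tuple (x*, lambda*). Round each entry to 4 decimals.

Form the Lagrangian:
  L(x, lambda) = (1/2) x^T Q x + c^T x + lambda^T (A x - b)
Stationarity (grad_x L = 0): Q x + c + A^T lambda = 0.
Primal feasibility: A x = b.

This gives the KKT block system:
  [ Q   A^T ] [ x     ]   [-c ]
  [ A    0  ] [ lambda ] = [ b ]

Solving the linear system:
  x*      = (-0.557, -0.8354)
  lambda* = (-1.481)
  f(x*)   = -3.0633

x* = (-0.557, -0.8354), lambda* = (-1.481)


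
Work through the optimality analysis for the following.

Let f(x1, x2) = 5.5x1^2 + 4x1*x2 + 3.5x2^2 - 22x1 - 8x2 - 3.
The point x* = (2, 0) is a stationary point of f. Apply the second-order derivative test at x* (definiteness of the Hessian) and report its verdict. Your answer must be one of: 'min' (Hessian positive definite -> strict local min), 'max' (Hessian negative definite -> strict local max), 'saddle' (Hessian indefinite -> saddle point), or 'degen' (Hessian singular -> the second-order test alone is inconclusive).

Compute the Hessian H = grad^2 f:
  H = [[11, 4], [4, 7]]
Verify stationarity: grad f(x*) = H x* + g = (0, 0).
Eigenvalues of H: 4.5279, 13.4721.
Both eigenvalues > 0, so H is positive definite -> x* is a strict local min.

min


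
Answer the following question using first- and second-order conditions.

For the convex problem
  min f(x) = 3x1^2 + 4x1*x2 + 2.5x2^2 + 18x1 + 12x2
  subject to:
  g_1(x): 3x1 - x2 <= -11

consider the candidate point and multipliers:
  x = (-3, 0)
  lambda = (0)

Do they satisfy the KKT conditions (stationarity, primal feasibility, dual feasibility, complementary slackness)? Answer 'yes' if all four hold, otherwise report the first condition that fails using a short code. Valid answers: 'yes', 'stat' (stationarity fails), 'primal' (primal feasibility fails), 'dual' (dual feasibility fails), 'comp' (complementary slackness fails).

Gradient of f: grad f(x) = Q x + c = (0, 0)
Constraint values g_i(x) = a_i^T x - b_i:
  g_1((-3, 0)) = 2
Stationarity residual: grad f(x) + sum_i lambda_i a_i = (0, 0)
  -> stationarity OK
Primal feasibility (all g_i <= 0): FAILS
Dual feasibility (all lambda_i >= 0): OK
Complementary slackness (lambda_i * g_i(x) = 0 for all i): OK

Verdict: the first failing condition is primal_feasibility -> primal.

primal


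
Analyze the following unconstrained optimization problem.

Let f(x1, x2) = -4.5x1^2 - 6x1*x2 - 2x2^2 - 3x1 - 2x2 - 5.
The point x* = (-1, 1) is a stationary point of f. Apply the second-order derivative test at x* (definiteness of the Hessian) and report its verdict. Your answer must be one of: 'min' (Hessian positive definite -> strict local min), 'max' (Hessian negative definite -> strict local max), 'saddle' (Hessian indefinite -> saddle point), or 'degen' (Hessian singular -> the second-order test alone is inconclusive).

Compute the Hessian H = grad^2 f:
  H = [[-9, -6], [-6, -4]]
Verify stationarity: grad f(x*) = H x* + g = (0, 0).
Eigenvalues of H: -13, 0.
H has a zero eigenvalue (singular; negative semidefinite but not definite), so H is neither positive definite, negative definite, nor indefinite. The second-order test alone is inconclusive -> degen.
(Indeed, f is constant along the null direction of H through x*, so x* is not a strict local extremum.)

degen


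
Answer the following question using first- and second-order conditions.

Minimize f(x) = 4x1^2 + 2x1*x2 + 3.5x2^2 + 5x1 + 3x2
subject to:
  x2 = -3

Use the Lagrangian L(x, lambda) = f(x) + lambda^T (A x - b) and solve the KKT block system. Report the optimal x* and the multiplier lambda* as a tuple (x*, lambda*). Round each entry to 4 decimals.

Form the Lagrangian:
  L(x, lambda) = (1/2) x^T Q x + c^T x + lambda^T (A x - b)
Stationarity (grad_x L = 0): Q x + c + A^T lambda = 0.
Primal feasibility: A x = b.

This gives the KKT block system:
  [ Q   A^T ] [ x     ]   [-c ]
  [ A    0  ] [ lambda ] = [ b ]

Solving the linear system:
  x*      = (0.125, -3)
  lambda* = (17.75)
  f(x*)   = 22.4375

x* = (0.125, -3), lambda* = (17.75)


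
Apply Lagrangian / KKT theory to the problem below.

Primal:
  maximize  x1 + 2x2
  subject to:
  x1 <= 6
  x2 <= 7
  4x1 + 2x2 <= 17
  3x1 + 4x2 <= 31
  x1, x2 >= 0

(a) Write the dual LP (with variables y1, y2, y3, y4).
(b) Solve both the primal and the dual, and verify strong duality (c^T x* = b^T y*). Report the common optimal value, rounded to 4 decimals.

The standard primal-dual pair for 'max c^T x s.t. A x <= b, x >= 0' is:
  Dual:  min b^T y  s.t.  A^T y >= c,  y >= 0.

So the dual LP is:
  minimize  6y1 + 7y2 + 17y3 + 31y4
  subject to:
    y1 + 4y3 + 3y4 >= 1
    y2 + 2y3 + 4y4 >= 2
    y1, y2, y3, y4 >= 0

Solving the primal: x* = (0.75, 7).
  primal value c^T x* = 14.75.
Solving the dual: y* = (0, 1.5, 0.25, 0).
  dual value b^T y* = 14.75.
Strong duality: c^T x* = b^T y*. Confirmed.

14.75


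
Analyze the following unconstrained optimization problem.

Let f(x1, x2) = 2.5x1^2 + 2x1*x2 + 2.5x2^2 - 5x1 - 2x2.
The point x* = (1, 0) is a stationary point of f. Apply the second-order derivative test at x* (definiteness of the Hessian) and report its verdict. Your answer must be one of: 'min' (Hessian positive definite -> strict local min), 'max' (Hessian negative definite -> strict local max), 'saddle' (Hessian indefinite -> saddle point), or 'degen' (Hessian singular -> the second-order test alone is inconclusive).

Compute the Hessian H = grad^2 f:
  H = [[5, 2], [2, 5]]
Verify stationarity: grad f(x*) = H x* + g = (0, 0).
Eigenvalues of H: 3, 7.
Both eigenvalues > 0, so H is positive definite -> x* is a strict local min.

min
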